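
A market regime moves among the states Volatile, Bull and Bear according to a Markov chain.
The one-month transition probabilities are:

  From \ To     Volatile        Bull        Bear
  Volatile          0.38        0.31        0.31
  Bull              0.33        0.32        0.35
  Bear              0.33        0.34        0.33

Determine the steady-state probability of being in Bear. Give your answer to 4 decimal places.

0.3295

Let the stationary distribution be π with π = πP and π_1 + π_2 + π_3 = 1.
π_1 = 0.38·π_1 + 0.33·π_2 + 0.33·π_3
π_2 = 0.31·π_1 + 0.32·π_2 + 0.34·π_3
Solving with the normalization constraint gives π = (0.3474, 0.3231, 0.3295).
So the stationary probability of Bear is 0.3295.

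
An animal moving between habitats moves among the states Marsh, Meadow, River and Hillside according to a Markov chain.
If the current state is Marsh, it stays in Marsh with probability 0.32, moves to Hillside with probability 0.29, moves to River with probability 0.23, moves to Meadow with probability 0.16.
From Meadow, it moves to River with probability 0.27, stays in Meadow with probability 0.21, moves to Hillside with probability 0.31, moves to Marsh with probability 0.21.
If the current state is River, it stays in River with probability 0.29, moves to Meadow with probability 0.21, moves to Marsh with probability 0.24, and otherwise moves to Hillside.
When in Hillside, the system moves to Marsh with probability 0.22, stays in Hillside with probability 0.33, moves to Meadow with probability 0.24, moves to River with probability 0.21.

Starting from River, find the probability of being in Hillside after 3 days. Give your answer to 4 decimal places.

Propagate the distribution vector 3 days from River.
After 0 days: (0.0000, 0.0000, 1.0000, 0.0000)
After 1 day: (0.2400, 0.2100, 0.2900, 0.2600)
After 2 days: (0.2477, 0.2058, 0.2506, 0.2959)
After 3 days: (0.2477, 0.2065, 0.2474, 0.2984)
P(in Hillside after 3 days) = 0.2984

0.2984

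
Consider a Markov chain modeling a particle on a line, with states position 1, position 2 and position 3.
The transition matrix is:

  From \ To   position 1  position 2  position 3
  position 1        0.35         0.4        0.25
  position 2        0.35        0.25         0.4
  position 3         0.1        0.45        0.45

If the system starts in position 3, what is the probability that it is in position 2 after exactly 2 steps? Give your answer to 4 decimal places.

0.3550

Sum over the intermediate state after 1 step:
P = P(position 3→position 1)·P(position 1→position 2) + P(position 3→position 2)·P(position 2→position 2) + P(position 3→position 3)·P(position 3→position 2)
  = 0.1×0.4 + 0.45×0.25 + 0.45×0.45
  = 0.0400 + 0.1125 + 0.2025 = 0.3550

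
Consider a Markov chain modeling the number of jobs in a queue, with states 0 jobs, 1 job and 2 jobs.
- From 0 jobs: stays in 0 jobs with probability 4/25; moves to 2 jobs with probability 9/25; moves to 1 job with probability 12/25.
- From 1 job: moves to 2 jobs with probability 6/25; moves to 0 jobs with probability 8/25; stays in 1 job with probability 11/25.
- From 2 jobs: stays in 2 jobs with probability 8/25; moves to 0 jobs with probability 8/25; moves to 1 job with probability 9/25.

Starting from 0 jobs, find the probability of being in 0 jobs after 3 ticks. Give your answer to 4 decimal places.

0.2729

Propagate the distribution vector 3 ticks from 0 jobs.
After 0 ticks: (1.0000, 0.0000, 0.0000)
After 1 tick: (0.1600, 0.4800, 0.3600)
After 2 ticks: (0.2944, 0.4176, 0.2880)
After 3 ticks: (0.2729, 0.4287, 0.2984)
P(in 0 jobs after 3 ticks) = 0.2729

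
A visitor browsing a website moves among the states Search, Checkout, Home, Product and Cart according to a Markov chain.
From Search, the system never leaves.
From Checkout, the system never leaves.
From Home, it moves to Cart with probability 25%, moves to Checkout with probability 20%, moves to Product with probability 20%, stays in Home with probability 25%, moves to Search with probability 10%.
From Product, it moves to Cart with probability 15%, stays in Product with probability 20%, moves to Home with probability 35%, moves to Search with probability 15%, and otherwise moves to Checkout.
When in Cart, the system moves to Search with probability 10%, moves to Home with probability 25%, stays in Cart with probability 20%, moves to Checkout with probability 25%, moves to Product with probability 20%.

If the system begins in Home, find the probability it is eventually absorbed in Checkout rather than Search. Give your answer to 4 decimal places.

Let h(s) be the probability of absorption at Checkout starting from transient state s. Then h(Checkout) = 1 and h(Search) = 0. By first-step analysis:
h(Home) = 0.1·0 + 0.2·1 + 0.25·h(Home) + 0.2·h(Product) + 0.25·h(Cart)
h(Product) = 0.15·0 + 0.15·1 + 0.35·h(Home) + 0.2·h(Product) + 0.15·h(Cart)
h(Cart) = 0.1·0 + 0.25·1 + 0.25·h(Home) + 0.2·h(Product) + 0.2·h(Cart)
Solving: h(Home) = 0.6462, h(Product) = 0.5946, h(Cart) = 0.6631.
Starting from Home, the probability is 0.6462.

0.6462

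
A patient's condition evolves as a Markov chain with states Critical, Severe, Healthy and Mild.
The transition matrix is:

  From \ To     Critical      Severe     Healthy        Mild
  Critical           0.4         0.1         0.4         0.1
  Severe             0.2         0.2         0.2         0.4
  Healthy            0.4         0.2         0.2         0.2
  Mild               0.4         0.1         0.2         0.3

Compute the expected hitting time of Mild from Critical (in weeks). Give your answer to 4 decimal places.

Let t(s) be the expected number of weeks to first reach Mild from state s, with t(Mild) = 0. Conditioning on the first week:
t(Critical) = 1 + 0.4·t(Critical) + 0.1·t(Severe) + 0.4·t(Healthy)
t(Severe) = 1 + 0.2·t(Critical) + 0.2·t(Severe) + 0.2·t(Healthy)
t(Healthy) = 1 + 0.4·t(Critical) + 0.2·t(Severe) + 0.2·t(Healthy)
Solving: t(Critical) = 5.7292, t(Severe) = 3.9583, t(Healthy) = 5.1042.
Expected weeks from Critical to Mild: 5.7292.

5.7292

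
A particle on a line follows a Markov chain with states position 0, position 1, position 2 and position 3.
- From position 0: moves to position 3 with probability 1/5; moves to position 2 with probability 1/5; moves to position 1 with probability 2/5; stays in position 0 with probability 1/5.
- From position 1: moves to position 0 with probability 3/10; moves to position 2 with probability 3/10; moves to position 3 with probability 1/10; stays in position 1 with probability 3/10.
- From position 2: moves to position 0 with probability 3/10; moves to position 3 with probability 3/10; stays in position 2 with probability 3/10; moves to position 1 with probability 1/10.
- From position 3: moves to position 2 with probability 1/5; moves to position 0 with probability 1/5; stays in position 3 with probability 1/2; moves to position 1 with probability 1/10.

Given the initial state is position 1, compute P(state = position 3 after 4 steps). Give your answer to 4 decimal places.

Propagate the distribution vector 4 steps from position 1.
After 0 steps: (0.0000, 1.0000, 0.0000, 0.0000)
After 1 step: (0.3000, 0.3000, 0.3000, 0.1000)
After 2 steps: (0.2600, 0.2500, 0.2600, 0.2300)
After 3 steps: (0.2510, 0.2280, 0.2510, 0.2700)
After 4 steps: (0.2479, 0.2209, 0.2479, 0.2833)
P(in position 3 after 4 steps) = 0.2833

0.2833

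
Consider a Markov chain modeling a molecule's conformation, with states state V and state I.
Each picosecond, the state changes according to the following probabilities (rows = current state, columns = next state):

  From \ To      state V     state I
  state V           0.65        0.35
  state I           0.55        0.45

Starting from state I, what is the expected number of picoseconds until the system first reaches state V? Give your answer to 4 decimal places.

1.8182

Let t(s) be the expected number of picoseconds to first reach state V from state s, with t(state V) = 0. Conditioning on the first picosecond:
t(state I) = 1 + 0.45·t(state I)
Solving: t(state I) = 1.8182.
Expected picoseconds from state I to state V: 1.8182.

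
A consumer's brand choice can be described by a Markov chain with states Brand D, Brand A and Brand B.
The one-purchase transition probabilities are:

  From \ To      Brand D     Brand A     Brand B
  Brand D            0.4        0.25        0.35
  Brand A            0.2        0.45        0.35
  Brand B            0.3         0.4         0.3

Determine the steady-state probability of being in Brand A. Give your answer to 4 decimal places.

0.3750

Let the stationary distribution be π with π = πP and π_1 + π_2 + π_3 = 1.
π_1 = 0.4·π_1 + 0.2·π_2 + 0.3·π_3
π_2 = 0.25·π_1 + 0.45·π_2 + 0.4·π_3
Solving with the normalization constraint gives π = (0.2917, 0.3750, 0.3333).
So the stationary probability of Brand A is 0.3750.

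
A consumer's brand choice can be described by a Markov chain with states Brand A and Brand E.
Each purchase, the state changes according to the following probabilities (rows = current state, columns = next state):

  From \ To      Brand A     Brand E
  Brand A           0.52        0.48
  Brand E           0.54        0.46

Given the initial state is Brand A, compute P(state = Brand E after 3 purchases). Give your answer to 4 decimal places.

0.4706

Propagate the distribution vector 3 purchases from Brand A.
After 0 purchases: (1.0000, 0.0000)
After 1 purchase: (0.5200, 0.4800)
After 2 purchases: (0.5296, 0.4704)
After 3 purchases: (0.5294, 0.4706)
P(in Brand E after 3 purchases) = 0.4706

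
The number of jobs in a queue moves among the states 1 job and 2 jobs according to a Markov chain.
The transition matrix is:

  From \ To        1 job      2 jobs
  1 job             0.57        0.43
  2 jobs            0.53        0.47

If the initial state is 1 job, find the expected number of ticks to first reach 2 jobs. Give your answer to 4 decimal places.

Let t(s) be the expected number of ticks to first reach 2 jobs from state s, with t(2 jobs) = 0. Conditioning on the first tick:
t(1 job) = 1 + 0.57·t(1 job)
Solving: t(1 job) = 2.3256.
Expected ticks from 1 job to 2 jobs: 2.3256.

2.3256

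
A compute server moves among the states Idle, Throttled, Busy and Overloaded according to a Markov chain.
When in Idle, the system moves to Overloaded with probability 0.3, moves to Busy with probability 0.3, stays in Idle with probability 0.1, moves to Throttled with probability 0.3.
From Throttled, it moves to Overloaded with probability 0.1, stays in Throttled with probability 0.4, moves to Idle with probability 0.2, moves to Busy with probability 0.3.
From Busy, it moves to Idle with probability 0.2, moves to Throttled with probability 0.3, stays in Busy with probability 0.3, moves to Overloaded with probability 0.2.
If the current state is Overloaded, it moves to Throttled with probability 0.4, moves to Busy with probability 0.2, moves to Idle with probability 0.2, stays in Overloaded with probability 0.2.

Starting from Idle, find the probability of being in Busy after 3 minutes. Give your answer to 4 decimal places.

Propagate the distribution vector 3 minutes from Idle.
After 0 minutes: (1.0000, 0.0000, 0.0000, 0.0000)
After 1 minute: (0.1000, 0.3000, 0.3000, 0.3000)
After 2 minutes: (0.1900, 0.3600, 0.2700, 0.1800)
After 3 minutes: (0.1810, 0.3540, 0.2820, 0.1830)
P(in Busy after 3 minutes) = 0.2820

0.2820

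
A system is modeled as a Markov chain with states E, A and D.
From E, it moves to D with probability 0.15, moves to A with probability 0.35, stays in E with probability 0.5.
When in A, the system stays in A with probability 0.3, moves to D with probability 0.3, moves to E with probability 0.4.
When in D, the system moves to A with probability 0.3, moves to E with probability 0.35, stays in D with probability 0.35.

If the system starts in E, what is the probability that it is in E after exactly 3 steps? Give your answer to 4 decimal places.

0.4326

Propagate the distribution vector 3 steps from E.
After 0 steps: (1.0000, 0.0000, 0.0000)
After 1 step: (0.5000, 0.3500, 0.1500)
After 2 steps: (0.4425, 0.3250, 0.2325)
After 3 steps: (0.4326, 0.3221, 0.2453)
P(in E after 3 steps) = 0.4326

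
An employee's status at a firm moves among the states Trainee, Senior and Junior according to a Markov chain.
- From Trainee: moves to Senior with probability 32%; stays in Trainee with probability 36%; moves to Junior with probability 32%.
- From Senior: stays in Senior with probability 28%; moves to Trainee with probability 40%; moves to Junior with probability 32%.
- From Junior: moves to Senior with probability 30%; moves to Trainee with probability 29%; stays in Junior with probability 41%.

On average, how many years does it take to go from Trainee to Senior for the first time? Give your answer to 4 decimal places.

3.1952

Let t(s) be the expected number of years to first reach Senior from state s, with t(Senior) = 0. Conditioning on the first year:
t(Trainee) = 1 + 0.36·t(Trainee) + 0.32·t(Junior)
t(Junior) = 1 + 0.29·t(Trainee) + 0.41·t(Junior)
Solving: t(Trainee) = 3.1952, t(Junior) = 3.2654.
Expected years from Trainee to Senior: 3.1952.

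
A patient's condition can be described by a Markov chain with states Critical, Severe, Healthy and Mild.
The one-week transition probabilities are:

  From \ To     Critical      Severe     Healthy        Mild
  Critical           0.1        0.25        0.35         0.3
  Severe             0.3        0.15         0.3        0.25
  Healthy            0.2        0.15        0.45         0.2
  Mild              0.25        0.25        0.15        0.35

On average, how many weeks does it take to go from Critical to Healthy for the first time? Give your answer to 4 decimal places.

3.5988

Let t(s) be the expected number of weeks to first reach Healthy from state s, with t(Healthy) = 0. Conditioning on the first week:
t(Critical) = 1 + 0.1·t(Critical) + 0.25·t(Severe) + 0.3·t(Mild)
t(Severe) = 1 + 0.3·t(Critical) + 0.15·t(Severe) + 0.25·t(Mild)
t(Mild) = 1 + 0.25·t(Critical) + 0.25·t(Severe) + 0.35·t(Mild)
Solving: t(Critical) = 3.5988, t(Severe) = 3.7279, t(Mild) = 4.3564.
Expected weeks from Critical to Healthy: 3.5988.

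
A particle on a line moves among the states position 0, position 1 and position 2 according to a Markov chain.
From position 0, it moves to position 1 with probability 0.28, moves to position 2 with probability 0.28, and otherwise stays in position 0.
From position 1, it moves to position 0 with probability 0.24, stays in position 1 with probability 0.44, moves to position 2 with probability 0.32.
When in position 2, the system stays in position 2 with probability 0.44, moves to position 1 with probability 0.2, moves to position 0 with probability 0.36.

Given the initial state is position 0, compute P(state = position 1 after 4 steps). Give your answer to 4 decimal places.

0.3006

Propagate the distribution vector 4 steps from position 0.
After 0 steps: (1.0000, 0.0000, 0.0000)
After 1 step: (0.4400, 0.2800, 0.2800)
After 2 steps: (0.3616, 0.3024, 0.3360)
After 3 steps: (0.3526, 0.3015, 0.3459)
After 4 steps: (0.3520, 0.3006, 0.3474)
P(in position 1 after 4 steps) = 0.3006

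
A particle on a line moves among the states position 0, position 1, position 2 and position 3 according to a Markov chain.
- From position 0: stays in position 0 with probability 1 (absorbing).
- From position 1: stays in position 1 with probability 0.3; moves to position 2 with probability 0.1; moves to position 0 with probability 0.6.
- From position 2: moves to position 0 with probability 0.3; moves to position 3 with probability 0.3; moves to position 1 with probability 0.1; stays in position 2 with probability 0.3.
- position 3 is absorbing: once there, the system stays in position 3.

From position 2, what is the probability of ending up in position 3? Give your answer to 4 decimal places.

0.4375

Let h(s) be the probability of absorption at position 3 starting from transient state s. Then h(position 3) = 1 and h(position 0) = 0. By first-step analysis:
h(position 1) = 0.6·0 + 0.3·h(position 1) + 0.1·h(position 2)
h(position 2) = 0.3·0 + 0.1·h(position 1) + 0.3·h(position 2) + 0.3·1
Solving: h(position 1) = 0.0625, h(position 2) = 0.4375.
Starting from position 2, the probability is 0.4375.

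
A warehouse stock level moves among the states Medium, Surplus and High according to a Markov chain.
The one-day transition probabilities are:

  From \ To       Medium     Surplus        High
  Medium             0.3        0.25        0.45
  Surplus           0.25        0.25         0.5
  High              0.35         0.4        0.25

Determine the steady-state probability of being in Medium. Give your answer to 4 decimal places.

0.3040

Let the stationary distribution be π with π = πP and π_1 + π_2 + π_3 = 1.
π_1 = 0.3·π_1 + 0.25·π_2 + 0.35·π_3
π_2 = 0.25·π_1 + 0.25·π_2 + 0.4·π_3
Solving with the normalization constraint gives π = (0.3040, 0.3082, 0.3878).
So the stationary probability of Medium is 0.3040.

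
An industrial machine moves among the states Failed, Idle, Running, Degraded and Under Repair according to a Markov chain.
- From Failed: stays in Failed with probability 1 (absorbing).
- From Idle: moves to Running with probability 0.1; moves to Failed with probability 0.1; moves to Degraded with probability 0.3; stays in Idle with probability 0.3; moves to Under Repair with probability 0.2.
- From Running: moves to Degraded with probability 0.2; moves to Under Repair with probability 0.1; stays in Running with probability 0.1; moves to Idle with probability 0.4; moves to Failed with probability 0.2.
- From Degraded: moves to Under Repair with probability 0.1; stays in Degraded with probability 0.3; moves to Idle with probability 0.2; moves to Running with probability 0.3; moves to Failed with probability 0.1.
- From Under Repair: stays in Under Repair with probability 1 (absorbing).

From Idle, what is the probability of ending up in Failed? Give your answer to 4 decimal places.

0.4260

Let h(s) be the probability of absorption at Failed starting from transient state s. Then h(Failed) = 1 and h(Under Repair) = 0. By first-step analysis:
h(Idle) = 0.1·1 + 0.3·h(Idle) + 0.1·h(Running) + 0.3·h(Degraded) + 0.2·0
h(Running) = 0.2·1 + 0.4·h(Idle) + 0.1·h(Running) + 0.2·h(Degraded) + 0.1·0
h(Degraded) = 0.1·1 + 0.2·h(Idle) + 0.3·h(Running) + 0.3·h(Degraded) + 0.1·0
Solving: h(Idle) = 0.4260, h(Running) = 0.5199, h(Degraded) = 0.4874.
Starting from Idle, the probability is 0.4260.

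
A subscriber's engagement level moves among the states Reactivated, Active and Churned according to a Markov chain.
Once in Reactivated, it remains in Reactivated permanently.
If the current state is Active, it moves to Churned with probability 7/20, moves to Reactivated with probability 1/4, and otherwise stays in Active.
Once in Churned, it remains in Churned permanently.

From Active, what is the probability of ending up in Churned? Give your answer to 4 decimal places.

0.5833

Let h(s) be the probability of absorption at Churned starting from transient state s. Then h(Churned) = 1 and h(Reactivated) = 0. By first-step analysis:
h(Active) = 0.25·0 + 0.4·h(Active) + 0.35·1
Solving: h(Active) = 0.5833.
Starting from Active, the probability is 0.5833.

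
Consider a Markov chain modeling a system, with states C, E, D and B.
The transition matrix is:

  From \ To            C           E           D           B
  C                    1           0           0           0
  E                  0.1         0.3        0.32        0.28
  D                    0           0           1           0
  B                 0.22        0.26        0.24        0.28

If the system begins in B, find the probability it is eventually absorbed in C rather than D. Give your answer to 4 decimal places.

Let h(s) be the probability of absorption at C starting from transient state s. Then h(C) = 1 and h(D) = 0. By first-step analysis:
h(E) = 0.1·1 + 0.3·h(E) + 0.32·0 + 0.28·h(B)
h(B) = 0.22·1 + 0.26·h(E) + 0.24·0 + 0.28·h(B)
Solving: h(E) = 0.3098, h(B) = 0.4174.
Starting from B, the probability is 0.4174.

0.4174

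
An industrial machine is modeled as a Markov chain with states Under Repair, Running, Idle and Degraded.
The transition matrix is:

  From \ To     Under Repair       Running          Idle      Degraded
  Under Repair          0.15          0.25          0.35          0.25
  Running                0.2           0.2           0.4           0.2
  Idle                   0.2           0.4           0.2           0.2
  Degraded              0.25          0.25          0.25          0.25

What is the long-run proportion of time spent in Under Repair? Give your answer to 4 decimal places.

Let the stationary distribution be π with π = πP and π_1 + π_2 + π_3 + π_4 = 1.
π_1 = 0.15·π_1 + 0.2·π_2 + 0.2·π_3 + 0.25·π_4
π_2 = 0.25·π_1 + 0.2·π_2 + 0.4·π_3 + 0.25·π_4
π_3 = 0.35·π_1 + 0.4·π_2 + 0.2·π_3 + 0.25·π_4
Solving with the normalization constraint gives π = (0.2010, 0.2806, 0.2973, 0.2211).
So the stationary probability of Under Repair is 0.2010.

0.2010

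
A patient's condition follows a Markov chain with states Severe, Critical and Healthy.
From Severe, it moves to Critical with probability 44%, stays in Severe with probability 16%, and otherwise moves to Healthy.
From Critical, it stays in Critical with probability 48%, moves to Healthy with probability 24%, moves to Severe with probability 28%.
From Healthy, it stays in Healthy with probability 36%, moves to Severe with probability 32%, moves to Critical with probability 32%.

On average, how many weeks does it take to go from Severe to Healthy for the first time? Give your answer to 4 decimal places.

Let t(s) be the expected number of weeks to first reach Healthy from state s, with t(Healthy) = 0. Conditioning on the first week:
t(Severe) = 1 + 0.16·t(Severe) + 0.44·t(Critical)
t(Critical) = 1 + 0.28·t(Severe) + 0.48·t(Critical)
Solving: t(Severe) = 3.0612, t(Critical) = 3.5714.
Expected weeks from Severe to Healthy: 3.0612.

3.0612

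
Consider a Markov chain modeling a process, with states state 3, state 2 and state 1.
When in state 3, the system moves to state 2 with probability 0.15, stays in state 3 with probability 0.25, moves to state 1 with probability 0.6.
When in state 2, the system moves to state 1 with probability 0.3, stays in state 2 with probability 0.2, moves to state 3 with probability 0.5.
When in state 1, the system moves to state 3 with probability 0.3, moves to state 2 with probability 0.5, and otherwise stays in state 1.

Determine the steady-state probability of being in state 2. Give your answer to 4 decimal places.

Let the stationary distribution be π with π = πP and π_1 + π_2 + π_3 = 1.
π_1 = 0.25·π_1 + 0.5·π_2 + 0.3·π_3
π_2 = 0.15·π_1 + 0.2·π_2 + 0.5·π_3
Solving with the normalization constraint gives π = (0.3415, 0.2927, 0.3659).
So the stationary probability of state 2 is 0.2927.

0.2927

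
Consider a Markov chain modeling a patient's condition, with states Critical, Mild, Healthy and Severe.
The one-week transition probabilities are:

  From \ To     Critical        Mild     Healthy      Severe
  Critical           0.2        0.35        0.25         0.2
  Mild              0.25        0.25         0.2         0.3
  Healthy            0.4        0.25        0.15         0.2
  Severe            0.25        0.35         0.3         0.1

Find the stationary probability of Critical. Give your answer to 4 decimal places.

0.2700

Let the stationary distribution be π with π = πP and π_1 + π_2 + π_3 + π_4 = 1.
π_1 = 0.2·π_1 + 0.25·π_2 + 0.4·π_3 + 0.25·π_4
π_2 = 0.35·π_1 + 0.25·π_2 + 0.25·π_3 + 0.35·π_4
π_3 = 0.25·π_1 + 0.2·π_2 + 0.15·π_3 + 0.3·π_4
Solving with the normalization constraint gives π = (0.2700, 0.2979, 0.2232, 0.2089).
So the stationary probability of Critical is 0.2700.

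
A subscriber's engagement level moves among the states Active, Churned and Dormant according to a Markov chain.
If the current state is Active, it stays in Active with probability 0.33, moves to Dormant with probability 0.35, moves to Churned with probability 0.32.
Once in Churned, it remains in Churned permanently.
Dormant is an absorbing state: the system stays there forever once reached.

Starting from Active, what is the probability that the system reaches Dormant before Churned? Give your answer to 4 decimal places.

0.5224

Let h(s) be the probability of absorption at Dormant starting from transient state s. Then h(Dormant) = 1 and h(Churned) = 0. By first-step analysis:
h(Active) = 0.33·h(Active) + 0.32·0 + 0.35·1
Solving: h(Active) = 0.5224.
Starting from Active, the probability is 0.5224.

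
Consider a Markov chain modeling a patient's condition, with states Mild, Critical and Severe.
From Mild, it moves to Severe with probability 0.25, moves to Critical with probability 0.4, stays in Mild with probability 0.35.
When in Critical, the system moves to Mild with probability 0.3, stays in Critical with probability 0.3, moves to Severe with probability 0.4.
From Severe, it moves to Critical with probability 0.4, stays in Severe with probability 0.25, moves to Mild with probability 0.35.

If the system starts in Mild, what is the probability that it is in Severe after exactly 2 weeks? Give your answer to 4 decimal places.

Sum over the intermediate state after 1 week:
P = P(Mild→Mild)·P(Mild→Severe) + P(Mild→Critical)·P(Critical→Severe) + P(Mild→Severe)·P(Severe→Severe)
  = 0.35×0.25 + 0.4×0.4 + 0.25×0.25
  = 0.0875 + 0.1600 + 0.0625 = 0.3100

0.3100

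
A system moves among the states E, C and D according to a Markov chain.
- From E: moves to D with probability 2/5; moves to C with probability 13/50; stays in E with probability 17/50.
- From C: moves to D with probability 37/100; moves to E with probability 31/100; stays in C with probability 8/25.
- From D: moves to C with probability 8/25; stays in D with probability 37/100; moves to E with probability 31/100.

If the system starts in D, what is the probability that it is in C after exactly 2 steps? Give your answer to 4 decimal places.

Sum over the intermediate state after 1 step:
P = P(D→E)·P(E→C) + P(D→C)·P(C→C) + P(D→D)·P(D→C)
  = 0.31×0.26 + 0.32×0.32 + 0.37×0.32
  = 0.0806 + 0.1024 + 0.1184 = 0.3014

0.3014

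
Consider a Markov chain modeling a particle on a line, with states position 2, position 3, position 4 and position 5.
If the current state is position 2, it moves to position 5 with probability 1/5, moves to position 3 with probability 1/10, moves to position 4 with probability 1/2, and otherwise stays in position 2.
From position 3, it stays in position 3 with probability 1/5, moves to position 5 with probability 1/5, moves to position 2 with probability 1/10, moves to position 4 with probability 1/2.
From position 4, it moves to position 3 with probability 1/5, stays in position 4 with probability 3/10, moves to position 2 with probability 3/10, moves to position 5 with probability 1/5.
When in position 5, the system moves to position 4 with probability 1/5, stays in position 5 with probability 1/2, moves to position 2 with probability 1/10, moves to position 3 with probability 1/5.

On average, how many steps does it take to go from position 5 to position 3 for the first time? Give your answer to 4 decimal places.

Let t(s) be the expected number of steps to first reach position 3 from state s, with t(position 3) = 0. Conditioning on the first step:
t(position 2) = 1 + 0.2·t(position 2) + 0.5·t(position 4) + 0.2·t(position 5)
t(position 4) = 1 + 0.3·t(position 2) + 0.3·t(position 4) + 0.2·t(position 5)
t(position 5) = 1 + 0.1·t(position 2) + 0.2·t(position 4) + 0.5·t(position 5)
Solving: t(position 2) = 6.1314, t(position 4) = 5.6204, t(position 5) = 5.4745.
Expected steps from position 5 to position 3: 5.4745.

5.4745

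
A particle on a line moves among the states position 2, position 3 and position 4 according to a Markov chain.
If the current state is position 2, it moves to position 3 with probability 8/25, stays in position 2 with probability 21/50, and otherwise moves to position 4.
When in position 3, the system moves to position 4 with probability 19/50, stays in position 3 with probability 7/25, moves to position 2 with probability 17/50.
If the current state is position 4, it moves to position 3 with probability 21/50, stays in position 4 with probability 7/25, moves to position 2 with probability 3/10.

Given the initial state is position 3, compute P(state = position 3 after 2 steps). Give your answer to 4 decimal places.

Sum over the intermediate state after 1 step:
P = P(position 3→position 2)·P(position 2→position 3) + P(position 3→position 3)·P(position 3→position 3) + P(position 3→position 4)·P(position 4→position 3)
  = 0.34×0.32 + 0.28×0.28 + 0.38×0.42
  = 0.1088 + 0.0784 + 0.1596 = 0.3468

0.3468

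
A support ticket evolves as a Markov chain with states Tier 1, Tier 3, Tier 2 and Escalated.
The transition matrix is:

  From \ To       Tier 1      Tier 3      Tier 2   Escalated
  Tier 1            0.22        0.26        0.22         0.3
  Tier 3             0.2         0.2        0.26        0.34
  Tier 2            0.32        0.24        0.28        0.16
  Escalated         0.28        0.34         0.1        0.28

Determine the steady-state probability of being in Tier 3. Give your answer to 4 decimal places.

Let the stationary distribution be π with π = πP and π_1 + π_2 + π_3 + π_4 = 1.
π_1 = 0.22·π_1 + 0.2·π_2 + 0.32·π_3 + 0.28·π_4
π_2 = 0.26·π_1 + 0.2·π_2 + 0.24·π_3 + 0.34·π_4
π_3 = 0.22·π_1 + 0.26·π_2 + 0.28·π_3 + 0.1·π_4
Solving with the normalization constraint gives π = (0.2523, 0.2621, 0.2100, 0.2756).
So the stationary probability of Tier 3 is 0.2621.

0.2621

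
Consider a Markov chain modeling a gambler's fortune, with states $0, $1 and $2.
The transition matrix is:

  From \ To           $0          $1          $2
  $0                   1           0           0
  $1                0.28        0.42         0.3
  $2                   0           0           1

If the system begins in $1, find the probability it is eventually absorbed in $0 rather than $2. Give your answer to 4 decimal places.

0.4828

Let h(s) be the probability of absorption at $0 starting from transient state s. Then h($0) = 1 and h($2) = 0. By first-step analysis:
h($1) = 0.28·1 + 0.42·h($1) + 0.3·0
Solving: h($1) = 0.4828.
Starting from $1, the probability is 0.4828.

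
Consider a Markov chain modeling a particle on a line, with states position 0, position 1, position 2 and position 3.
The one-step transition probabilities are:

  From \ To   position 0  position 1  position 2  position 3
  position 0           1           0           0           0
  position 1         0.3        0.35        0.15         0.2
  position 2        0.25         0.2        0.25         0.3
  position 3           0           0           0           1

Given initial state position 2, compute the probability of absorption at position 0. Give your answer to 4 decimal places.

Let h(s) be the probability of absorption at position 0 starting from transient state s. Then h(position 0) = 1 and h(position 3) = 0. By first-step analysis:
h(position 1) = 0.3·1 + 0.35·h(position 1) + 0.15·h(position 2) + 0.2·0
h(position 2) = 0.25·1 + 0.2·h(position 1) + 0.25·h(position 2) + 0.3·0
Solving: h(position 1) = 0.5738, h(position 2) = 0.4863.
Starting from position 2, the probability is 0.4863.

0.4863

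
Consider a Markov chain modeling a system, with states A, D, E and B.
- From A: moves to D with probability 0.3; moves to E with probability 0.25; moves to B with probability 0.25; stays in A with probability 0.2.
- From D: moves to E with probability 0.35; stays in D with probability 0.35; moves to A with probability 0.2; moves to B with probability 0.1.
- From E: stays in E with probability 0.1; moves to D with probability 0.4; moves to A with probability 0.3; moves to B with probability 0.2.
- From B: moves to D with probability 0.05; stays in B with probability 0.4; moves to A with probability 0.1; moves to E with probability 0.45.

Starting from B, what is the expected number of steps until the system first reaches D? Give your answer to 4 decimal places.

Let t(s) be the expected number of steps to first reach D from state s, with t(D) = 0. Conditioning on the first step:
t(A) = 1 + 0.2·t(A) + 0.25·t(E) + 0.25·t(B)
t(E) = 1 + 0.3·t(A) + 0.1·t(E) + 0.2·t(B)
t(B) = 1 + 0.1·t(A) + 0.45·t(E) + 0.4·t(B)
Solving: t(A) = 3.8916, t(E) = 3.5074, t(B) = 4.9458.
Expected steps from B to D: 4.9458.

4.9458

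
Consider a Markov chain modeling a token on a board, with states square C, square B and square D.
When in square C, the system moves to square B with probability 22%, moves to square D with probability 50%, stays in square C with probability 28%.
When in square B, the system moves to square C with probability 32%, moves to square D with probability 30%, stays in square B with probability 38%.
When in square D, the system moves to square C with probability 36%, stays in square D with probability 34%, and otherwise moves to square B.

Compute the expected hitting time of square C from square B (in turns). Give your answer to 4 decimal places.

3.0075

Let t(s) be the expected number of turns to first reach square C from state s, with t(square C) = 0. Conditioning on the first turn:
t(square B) = 1 + 0.38·t(square B) + 0.3·t(square D)
t(square D) = 1 + 0.3·t(square B) + 0.34·t(square D)
Solving: t(square B) = 3.0075, t(square D) = 2.8822.
Expected turns from square B to square C: 3.0075.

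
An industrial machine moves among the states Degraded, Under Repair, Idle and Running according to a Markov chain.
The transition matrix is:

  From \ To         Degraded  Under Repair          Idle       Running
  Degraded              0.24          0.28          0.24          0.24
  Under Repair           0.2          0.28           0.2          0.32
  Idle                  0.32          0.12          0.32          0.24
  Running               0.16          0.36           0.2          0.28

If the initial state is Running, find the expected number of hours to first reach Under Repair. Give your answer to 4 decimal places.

3.4978

Let t(s) be the expected number of hours to first reach Under Repair from state s, with t(Under Repair) = 0. Conditioning on the first hour:
t(Degraded) = 1 + 0.24·t(Degraded) + 0.24·t(Idle) + 0.24·t(Running)
t(Idle) = 1 + 0.32·t(Degraded) + 0.32·t(Idle) + 0.24·t(Running)
t(Running) = 1 + 0.16·t(Degraded) + 0.2·t(Idle) + 0.28·t(Running)
Solving: t(Degraded) = 3.8462, t(Idle) = 4.5151, t(Running) = 3.4978.
Expected hours from Running to Under Repair: 3.4978.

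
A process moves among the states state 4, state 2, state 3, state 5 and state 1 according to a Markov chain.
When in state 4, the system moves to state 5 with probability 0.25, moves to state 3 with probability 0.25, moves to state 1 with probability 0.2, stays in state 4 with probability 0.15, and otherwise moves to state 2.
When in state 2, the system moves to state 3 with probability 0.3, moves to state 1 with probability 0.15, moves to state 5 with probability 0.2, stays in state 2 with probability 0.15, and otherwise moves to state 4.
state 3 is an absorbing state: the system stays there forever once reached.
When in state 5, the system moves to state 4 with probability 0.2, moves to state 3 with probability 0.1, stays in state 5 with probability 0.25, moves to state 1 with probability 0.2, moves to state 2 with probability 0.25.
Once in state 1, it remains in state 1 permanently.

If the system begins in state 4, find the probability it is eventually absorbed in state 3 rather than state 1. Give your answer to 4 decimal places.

0.5377

Let h(s) be the probability of absorption at state 3 starting from transient state s. Then h(state 3) = 1 and h(state 1) = 0. By first-step analysis:
h(state 4) = 0.15·h(state 4) + 0.15·h(state 2) + 0.25·1 + 0.25·h(state 5) + 0.2·0
h(state 2) = 0.2·h(state 4) + 0.15·h(state 2) + 0.3·1 + 0.2·h(state 5) + 0.15·0
h(state 5) = 0.2·h(state 4) + 0.25·h(state 2) + 0.1·1 + 0.25·h(state 5) + 0.2·0
Solving: h(state 4) = 0.5377, h(state 2) = 0.5909, h(state 5) = 0.4737.
Starting from state 4, the probability is 0.5377.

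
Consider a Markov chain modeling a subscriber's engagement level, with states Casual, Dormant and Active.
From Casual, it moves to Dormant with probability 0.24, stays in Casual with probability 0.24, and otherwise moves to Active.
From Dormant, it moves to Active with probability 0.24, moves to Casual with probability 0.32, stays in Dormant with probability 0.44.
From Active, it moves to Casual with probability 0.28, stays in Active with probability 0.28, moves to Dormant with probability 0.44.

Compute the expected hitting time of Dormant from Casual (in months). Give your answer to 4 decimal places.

Let t(s) be the expected number of months to first reach Dormant from state s, with t(Dormant) = 0. Conditioning on the first month:
t(Casual) = 1 + 0.24·t(Casual) + 0.52·t(Active)
t(Active) = 1 + 0.28·t(Casual) + 0.28·t(Active)
Solving: t(Casual) = 3.0876, t(Active) = 2.5896.
Expected months from Casual to Dormant: 3.0876.

3.0876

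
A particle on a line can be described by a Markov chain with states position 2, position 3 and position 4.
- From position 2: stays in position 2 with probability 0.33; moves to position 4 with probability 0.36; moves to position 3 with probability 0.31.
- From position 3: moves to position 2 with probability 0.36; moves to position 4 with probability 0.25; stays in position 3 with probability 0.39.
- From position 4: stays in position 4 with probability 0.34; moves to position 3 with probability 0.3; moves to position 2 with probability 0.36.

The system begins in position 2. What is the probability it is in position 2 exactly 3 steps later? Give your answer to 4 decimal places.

0.3495

Propagate the distribution vector 3 steps from position 2.
After 0 steps: (1.0000, 0.0000, 0.0000)
After 1 step: (0.3300, 0.3100, 0.3600)
After 2 steps: (0.3501, 0.3312, 0.3187)
After 3 steps: (0.3495, 0.3333, 0.3172)
P(in position 2 after 3 steps) = 0.3495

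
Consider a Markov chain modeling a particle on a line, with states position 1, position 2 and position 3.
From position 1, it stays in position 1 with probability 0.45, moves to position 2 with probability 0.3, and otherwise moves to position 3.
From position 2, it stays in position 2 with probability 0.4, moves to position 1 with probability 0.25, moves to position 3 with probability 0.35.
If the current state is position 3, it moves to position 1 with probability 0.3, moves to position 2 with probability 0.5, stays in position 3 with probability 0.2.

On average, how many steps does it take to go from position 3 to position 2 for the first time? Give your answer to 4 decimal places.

2.3288

Let t(s) be the expected number of steps to first reach position 2 from state s, with t(position 2) = 0. Conditioning on the first step:
t(position 1) = 1 + 0.45·t(position 1) + 0.25·t(position 3)
t(position 3) = 1 + 0.3·t(position 1) + 0.2·t(position 3)
Solving: t(position 1) = 2.8767, t(position 3) = 2.3288.
Expected steps from position 3 to position 2: 2.3288.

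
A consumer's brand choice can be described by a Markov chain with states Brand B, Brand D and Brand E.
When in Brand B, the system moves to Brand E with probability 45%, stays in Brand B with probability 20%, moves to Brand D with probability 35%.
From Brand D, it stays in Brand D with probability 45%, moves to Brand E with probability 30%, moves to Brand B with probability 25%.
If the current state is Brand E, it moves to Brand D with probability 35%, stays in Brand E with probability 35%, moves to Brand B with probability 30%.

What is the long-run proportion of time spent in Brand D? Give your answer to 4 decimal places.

Let the stationary distribution be π with π = πP and π_1 + π_2 + π_3 = 1.
π_1 = 0.2·π_1 + 0.25·π_2 + 0.3·π_3
π_2 = 0.35·π_1 + 0.45·π_2 + 0.35·π_3
Solving with the normalization constraint gives π = (0.2551, 0.3889, 0.3561).
So the stationary probability of Brand D is 0.3889.

0.3889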